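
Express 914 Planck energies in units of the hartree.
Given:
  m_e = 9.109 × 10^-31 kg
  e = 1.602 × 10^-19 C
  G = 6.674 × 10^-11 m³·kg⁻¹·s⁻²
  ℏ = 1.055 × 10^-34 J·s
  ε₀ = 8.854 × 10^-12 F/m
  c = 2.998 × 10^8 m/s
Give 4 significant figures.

Planck energy: E_P = √(ℏc⁵/G) = 1.957 × 10^9 J
hartree: E_h = m_e e⁴/(4πε₀ℏ)² = 4.354 × 10^-18 J
914 × 1.957 × 10^9 / 4.354 × 10^-18 = 4.107 × 10^29

4.107 × 10^29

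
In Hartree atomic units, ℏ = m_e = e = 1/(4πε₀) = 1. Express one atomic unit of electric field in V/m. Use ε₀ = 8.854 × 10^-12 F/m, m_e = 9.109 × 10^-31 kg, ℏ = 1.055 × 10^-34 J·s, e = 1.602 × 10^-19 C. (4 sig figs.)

5.131 × 10^11 V/m

From ℏ = m_e = e = 1/(4πε₀) = 1 the electric field scale is E_au = E_h/(e a₀) = m_e²e⁵/((4πε₀)³ℏ⁴).
E_h = 4.354 × 10^-18 J
a₀ = 5.297 × 10^-11 m
E_h/(e·a₀) = 5.131 × 10^11 V/m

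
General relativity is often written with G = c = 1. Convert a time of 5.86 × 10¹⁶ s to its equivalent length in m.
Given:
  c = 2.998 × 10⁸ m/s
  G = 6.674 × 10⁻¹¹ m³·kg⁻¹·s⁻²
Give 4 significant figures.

Time → length via c.
5.86 × 10¹⁶ s × (c) = 1.757 × 10²⁵ m

1.757 × 10²⁵ m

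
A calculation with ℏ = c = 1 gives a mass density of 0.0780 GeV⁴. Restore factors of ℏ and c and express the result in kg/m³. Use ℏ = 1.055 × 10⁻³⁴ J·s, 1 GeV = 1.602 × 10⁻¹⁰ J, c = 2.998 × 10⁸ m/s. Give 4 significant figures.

1.806 × 10¹⁹ kg/m³

Mass density is [E]/(c²[L]³) = [E]⁴/(ℏ³c⁵).
1 GeV⁴ → 1/(ℏ³c⁵) × (1 GeV in J)⁴ = 2.316 × 10²⁰ kg/m³.
Result: 0.0780 × 2.316 × 10²⁰ = 1.806 × 10¹⁹ kg/m³.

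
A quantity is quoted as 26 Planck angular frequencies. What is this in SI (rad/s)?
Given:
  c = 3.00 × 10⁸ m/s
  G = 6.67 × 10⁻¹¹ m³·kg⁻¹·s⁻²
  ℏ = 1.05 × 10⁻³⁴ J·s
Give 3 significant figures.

4.84 × 10⁴⁴ rad/s

One Planck angular frequency: ω_P = √(c⁵/(ℏG)) = 1.86 × 10⁴³ rad/s.
26 × 1.86 × 10⁴³ rad/s = 4.84 × 10⁴⁴ rad/s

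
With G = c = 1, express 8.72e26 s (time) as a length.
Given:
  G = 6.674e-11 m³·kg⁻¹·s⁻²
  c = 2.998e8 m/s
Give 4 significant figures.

Time → length via c.
8.72e26 s × (c) = 2.614e35 m

2.614e35 m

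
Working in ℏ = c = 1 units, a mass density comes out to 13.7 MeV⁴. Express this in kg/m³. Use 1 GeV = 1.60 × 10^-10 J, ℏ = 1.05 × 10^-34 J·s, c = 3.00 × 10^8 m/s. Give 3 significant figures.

3.19 × 10^9 kg/m³

Mass density is [E]/(c²[L]³) = [E]⁴/(ℏ³c⁵).
1 GeV⁴ → 1/(ℏ³c⁵) × (1 GeV in J)⁴ = 2.33 × 10^20 kg/m³.
Convert the energy scale: 13.7 MeV⁴ = 1.37 × 10^-11 GeV⁴.
Result: 1.37 × 10^-11 × 2.33 × 10^20 = 3.19 × 10^9 kg/m³.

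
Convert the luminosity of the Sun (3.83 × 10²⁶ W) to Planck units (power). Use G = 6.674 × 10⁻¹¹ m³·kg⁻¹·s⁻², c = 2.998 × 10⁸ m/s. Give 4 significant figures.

Planck power: P_P = c⁵/G = 3.629 × 10⁵² W.
3.83 × 10²⁶ / 3.629 × 10⁵² = 1.055 × 10⁻²⁶

1.055 × 10⁻²⁶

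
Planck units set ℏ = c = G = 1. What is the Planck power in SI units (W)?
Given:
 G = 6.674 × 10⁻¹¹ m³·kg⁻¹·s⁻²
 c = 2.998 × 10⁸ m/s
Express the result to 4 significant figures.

3.629 × 10⁵² W

The unique combination of the constants set to 1 with dimensions of power is P_P = c⁵/G.
  = 2.422 × 10⁴² / 6.674 × 10⁻¹¹
  = 3.629 × 10⁵² W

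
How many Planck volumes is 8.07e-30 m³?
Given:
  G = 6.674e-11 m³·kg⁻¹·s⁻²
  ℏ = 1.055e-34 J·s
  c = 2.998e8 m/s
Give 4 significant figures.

1.911e75

Planck volume: V_P = (ℏG/c³)^(3/2) = 4.224e-105 m³.
8.07e-30 / 4.224e-105 = 1.911e75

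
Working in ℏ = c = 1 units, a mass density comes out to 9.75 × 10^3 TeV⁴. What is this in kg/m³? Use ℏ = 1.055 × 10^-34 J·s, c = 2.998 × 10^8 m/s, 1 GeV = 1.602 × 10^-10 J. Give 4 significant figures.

Mass density is [E]/(c²[L]³) = [E]⁴/(ℏ³c⁵).
1 GeV⁴ → 1/(ℏ³c⁵) × (1 GeV in J)⁴ = 2.316 × 10^20 kg/m³.
Convert the energy scale: 9.75 × 10^3 TeV⁴ = 9.75 × 10^15 GeV⁴.
Result: 9.75 × 10^15 × 2.316 × 10^20 = 2.258 × 10^36 kg/m³.

2.258 × 10^36 kg/m³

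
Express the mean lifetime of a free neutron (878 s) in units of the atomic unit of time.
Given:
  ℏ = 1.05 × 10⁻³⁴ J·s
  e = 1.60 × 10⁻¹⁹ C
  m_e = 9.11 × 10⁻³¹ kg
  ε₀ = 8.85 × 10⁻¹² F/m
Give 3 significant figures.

atomic unit of time: τ_au = (4πε₀)²ℏ³/(m_e e⁴) = 2.40 × 10⁻¹⁷ s.
878 / 2.40 × 10⁻¹⁷ = 3.66 × 10¹⁹

3.66 × 10¹⁹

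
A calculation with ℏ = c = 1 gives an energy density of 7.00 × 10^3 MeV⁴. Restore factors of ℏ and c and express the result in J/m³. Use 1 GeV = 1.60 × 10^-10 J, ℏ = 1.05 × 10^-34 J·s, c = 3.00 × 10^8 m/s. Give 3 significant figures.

1.47 × 10^29 J/m³

[E]/[L]³ = [E]⁴/(ℏc)³; restore (ℏc)⁻³.
1 GeV⁴ → 1/(ℏc)³ × (1 GeV in J)⁴ = 2.10 × 10^37 J/m³.
Convert the energy scale: 7.00 × 10^3 MeV⁴ = 7.00 × 10^-9 GeV⁴.
Result: 7.00 × 10^-9 × 2.10 × 10^37 = 1.47 × 10^29 J/m³.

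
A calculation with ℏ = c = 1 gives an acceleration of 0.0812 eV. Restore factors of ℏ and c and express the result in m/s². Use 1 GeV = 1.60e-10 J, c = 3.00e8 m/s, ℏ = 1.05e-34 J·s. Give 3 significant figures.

Acceleration is [L]/[T]² = c·[E]/ℏ.
1 GeV → c/ℏ × (1 GeV in J) = 4.57e32 m/s².
Convert the energy scale: 0.0812 eV = 8.12e-11 GeV.
Result: 8.12e-11 × 4.57e32 = 3.71e22 m/s².

3.71e22 m/s²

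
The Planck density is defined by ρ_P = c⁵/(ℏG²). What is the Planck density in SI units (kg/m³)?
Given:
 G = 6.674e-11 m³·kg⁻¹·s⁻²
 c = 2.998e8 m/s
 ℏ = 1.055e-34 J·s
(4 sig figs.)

ρ_P = c⁵/(ℏG²)
  = 2.422e42 / 4.699e-55
  = 5.154e96 kg/m³

5.154e96 kg/m³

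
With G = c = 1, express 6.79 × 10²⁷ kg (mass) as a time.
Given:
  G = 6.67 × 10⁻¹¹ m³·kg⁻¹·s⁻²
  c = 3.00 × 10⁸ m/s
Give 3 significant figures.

Mass → time via G/c³.
6.79 × 10²⁷ kg × (G/c³) = 1.68 × 10⁻⁸ s

1.68 × 10⁻⁸ s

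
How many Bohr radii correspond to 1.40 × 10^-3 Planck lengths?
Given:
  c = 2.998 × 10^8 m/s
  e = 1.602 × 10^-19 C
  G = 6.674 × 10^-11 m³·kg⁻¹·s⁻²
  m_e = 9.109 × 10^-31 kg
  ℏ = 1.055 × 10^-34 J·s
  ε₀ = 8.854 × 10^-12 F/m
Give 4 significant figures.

4.272 × 10^-28

Planck length: ℓ_P = √(ℏG/c³) = 1.616 × 10^-35 m
Bohr radius: a₀ = 4πε₀ℏ²/(m_e e²) = 5.297 × 10^-11 m
1.40 × 10^-3 × 1.616 × 10^-35 / 5.297 × 10^-11 = 4.272 × 10^-28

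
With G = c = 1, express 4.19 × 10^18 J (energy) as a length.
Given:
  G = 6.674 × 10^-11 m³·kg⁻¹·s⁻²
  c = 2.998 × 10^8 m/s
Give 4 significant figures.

3.462 × 10^-26 m

Energy → length via G/c⁴.
4.19 × 10^18 J × (G/c⁴) = 3.462 × 10^-26 m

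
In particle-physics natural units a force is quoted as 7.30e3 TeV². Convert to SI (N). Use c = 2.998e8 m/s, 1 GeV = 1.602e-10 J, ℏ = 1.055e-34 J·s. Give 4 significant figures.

5.923e15 N

Force is [E]/[L] = [E]²/(ℏc); restore (ℏc)⁻¹.
1 GeV² → 1/(ℏc) × (1 GeV in J)² = 8.114e5 N.
Convert the energy scale: 7.30e3 TeV² = 7.30e9 GeV².
Result: 7.30e9 × 8.114e5 = 5.923e15 N.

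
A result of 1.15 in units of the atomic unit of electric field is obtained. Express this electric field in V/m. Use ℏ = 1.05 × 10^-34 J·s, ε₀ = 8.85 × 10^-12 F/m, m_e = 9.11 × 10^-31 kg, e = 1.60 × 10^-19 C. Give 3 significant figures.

One atomic unit of electric field: E_au = E_h/(e a₀) = m_e²e⁵/((4πε₀)³ℏ⁴) = 5.20 × 10^11 V/m.
1.15 × 5.20 × 10^11 V/m = 5.99 × 10^11 V/m

5.99 × 10^11 V/m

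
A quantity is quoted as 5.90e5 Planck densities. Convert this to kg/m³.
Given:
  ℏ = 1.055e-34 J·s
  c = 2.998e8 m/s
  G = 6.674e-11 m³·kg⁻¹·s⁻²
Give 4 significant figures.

3.041e102 kg/m³

One Planck density: ρ_P = c⁵/(ℏG²) = 5.154e96 kg/m³.
5.90e5 × 5.154e96 kg/m³ = 3.041e102 kg/m³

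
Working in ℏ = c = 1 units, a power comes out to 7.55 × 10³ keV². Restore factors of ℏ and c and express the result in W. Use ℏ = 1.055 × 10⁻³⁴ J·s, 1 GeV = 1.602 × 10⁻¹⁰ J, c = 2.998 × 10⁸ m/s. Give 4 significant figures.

1.837 × 10⁶ W

Power is [E]/[T] = [E]²/ℏ.
1 GeV² → 1/ℏ × (1 GeV in J)² = 2.433 × 10¹⁴ W.
Convert the energy scale: 7.55 × 10³ keV² = 7.55 × 10⁻⁹ GeV².
Result: 7.55 × 10⁻⁹ × 2.433 × 10¹⁴ = 1.837 × 10⁶ W.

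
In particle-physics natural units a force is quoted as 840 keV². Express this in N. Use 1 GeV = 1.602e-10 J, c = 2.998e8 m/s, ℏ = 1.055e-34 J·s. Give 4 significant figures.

Force is [E]/[L] = [E]²/(ℏc); restore (ℏc)⁻¹.
1 GeV² → 1/(ℏc) × (1 GeV in J)² = 8.114e5 N.
Convert the energy scale: 840 keV² = 8.40e-10 GeV².
Result: 8.40e-10 × 8.114e5 = 6.816e-4 N.

6.816e-4 N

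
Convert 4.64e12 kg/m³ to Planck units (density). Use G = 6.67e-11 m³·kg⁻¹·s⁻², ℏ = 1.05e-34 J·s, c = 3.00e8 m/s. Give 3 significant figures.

8.92e-85

Planck density: ρ_P = c⁵/(ℏG²) = 5.20e96 kg/m³.
4.64e12 / 5.20e96 = 8.92e-85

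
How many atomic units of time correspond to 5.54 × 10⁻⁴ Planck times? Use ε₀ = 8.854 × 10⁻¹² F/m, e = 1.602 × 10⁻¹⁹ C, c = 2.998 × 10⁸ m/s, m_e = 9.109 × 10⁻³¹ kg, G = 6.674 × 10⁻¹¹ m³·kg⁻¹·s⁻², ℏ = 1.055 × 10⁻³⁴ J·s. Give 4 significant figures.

1.233 × 10⁻³⁰

Planck time: t_P = √(ℏG/c⁵) = 5.392 × 10⁻⁴⁴ s
atomic unit of time: τ_au = (4πε₀)²ℏ³/(m_e e⁴) = 2.423 × 10⁻¹⁷ s
5.54 × 10⁻⁴ × 5.392 × 10⁻⁴⁴ / 2.423 × 10⁻¹⁷ = 1.233 × 10⁻³⁰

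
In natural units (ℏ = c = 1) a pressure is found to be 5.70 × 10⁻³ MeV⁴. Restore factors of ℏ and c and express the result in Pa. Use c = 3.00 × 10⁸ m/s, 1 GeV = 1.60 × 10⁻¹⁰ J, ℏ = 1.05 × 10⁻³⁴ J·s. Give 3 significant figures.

Pressure is [E]/[L]³ = [E]⁴/(ℏc)³.
1 GeV⁴ → 1/(ℏc)³ × (1 GeV in J)⁴ = 2.10 × 10³⁷ Pa.
Convert the energy scale: 5.70 × 10⁻³ MeV⁴ = 5.70 × 10⁻¹⁵ GeV⁴.
Result: 5.70 × 10⁻¹⁵ × 2.10 × 10³⁷ = 1.20 × 10²³ Pa.

1.20 × 10²³ Pa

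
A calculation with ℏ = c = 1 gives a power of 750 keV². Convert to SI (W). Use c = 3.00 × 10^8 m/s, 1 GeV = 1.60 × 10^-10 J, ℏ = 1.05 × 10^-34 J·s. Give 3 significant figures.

Power is [E]/[T] = [E]²/ℏ.
1 GeV² → 1/ℏ × (1 GeV in J)² = 2.44 × 10^14 W.
Convert the energy scale: 750 keV² = 7.50 × 10^-10 GeV².
Result: 7.50 × 10^-10 × 2.44 × 10^14 = 1.83 × 10^5 W.

1.83 × 10^5 W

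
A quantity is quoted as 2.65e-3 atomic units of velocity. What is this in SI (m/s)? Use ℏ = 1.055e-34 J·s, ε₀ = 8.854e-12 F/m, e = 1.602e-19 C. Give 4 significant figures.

5.794e3 m/s

One atomic unit of velocity: v_au = e²/(4πε₀ℏ) = 2.186e6 m/s.
2.65e-3 × 2.186e6 m/s = 5.794e3 m/s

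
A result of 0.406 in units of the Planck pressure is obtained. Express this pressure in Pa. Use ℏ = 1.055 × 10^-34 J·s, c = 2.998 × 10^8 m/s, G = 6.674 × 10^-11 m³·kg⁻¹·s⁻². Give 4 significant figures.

One Planck pressure: p_P = c⁷/(ℏG²) = 4.632 × 10^113 Pa.
0.406 × 4.632 × 10^113 Pa = 1.881 × 10^113 Pa

1.881 × 10^113 Pa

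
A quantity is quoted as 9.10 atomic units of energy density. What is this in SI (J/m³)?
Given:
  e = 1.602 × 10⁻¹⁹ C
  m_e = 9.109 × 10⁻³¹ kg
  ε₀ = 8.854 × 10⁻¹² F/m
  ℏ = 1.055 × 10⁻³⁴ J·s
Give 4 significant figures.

2.666 × 10¹⁴ J/m³

One atomic unit of energy density: u_au = E_h/a₀³ = m_e⁴e¹⁰/((4πε₀)⁵ℏ⁸) = 2.929 × 10¹³ J/m³.
9.10 × 2.929 × 10¹³ J/m³ = 2.666 × 10¹⁴ J/m³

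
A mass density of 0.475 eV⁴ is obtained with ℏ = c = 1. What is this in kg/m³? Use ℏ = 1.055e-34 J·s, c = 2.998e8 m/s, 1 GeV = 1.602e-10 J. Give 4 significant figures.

Mass density is [E]/(c²[L]³) = [E]⁴/(ℏ³c⁵).
1 GeV⁴ → 1/(ℏ³c⁵) × (1 GeV in J)⁴ = 2.316e20 kg/m³.
Convert the energy scale: 0.475 eV⁴ = 4.75e-37 GeV⁴.
Result: 4.75e-37 × 2.316e20 = 1.100e-16 kg/m³.

1.100e-16 kg/m³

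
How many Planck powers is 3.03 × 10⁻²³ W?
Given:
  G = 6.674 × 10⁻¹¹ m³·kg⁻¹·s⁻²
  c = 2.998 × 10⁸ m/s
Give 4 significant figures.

8.350 × 10⁻⁷⁶

Planck power: P_P = c⁵/G = 3.629 × 10⁵² W.
3.03 × 10⁻²³ / 3.629 × 10⁵² = 8.350 × 10⁻⁷⁶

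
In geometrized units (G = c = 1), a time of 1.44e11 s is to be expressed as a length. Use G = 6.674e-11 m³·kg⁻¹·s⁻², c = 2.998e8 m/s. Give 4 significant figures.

Time → length via c.
1.44e11 s × (c) = 4.317e19 m

4.317e19 m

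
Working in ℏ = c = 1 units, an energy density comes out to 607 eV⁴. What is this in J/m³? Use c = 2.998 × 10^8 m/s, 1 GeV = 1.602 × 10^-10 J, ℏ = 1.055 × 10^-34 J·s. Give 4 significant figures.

[E]/[L]³ = [E]⁴/(ℏc)³; restore (ℏc)⁻³.
1 GeV⁴ → 1/(ℏc)³ × (1 GeV in J)⁴ = 2.082 × 10^37 J/m³.
Convert the energy scale: 607 eV⁴ = 6.07 × 10^-34 GeV⁴.
Result: 6.07 × 10^-34 × 2.082 × 10^37 = 1.264 × 10^4 J/m³.

1.264 × 10^4 J/m³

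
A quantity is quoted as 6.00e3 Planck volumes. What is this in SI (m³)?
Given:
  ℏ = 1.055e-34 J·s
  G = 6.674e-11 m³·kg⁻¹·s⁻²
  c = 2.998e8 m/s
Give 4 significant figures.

2.534e-101 m³

One Planck volume: V_P = (ℏG/c³)^(3/2) = 4.224e-105 m³.
6.00e3 × 4.224e-105 m³ = 2.534e-101 m³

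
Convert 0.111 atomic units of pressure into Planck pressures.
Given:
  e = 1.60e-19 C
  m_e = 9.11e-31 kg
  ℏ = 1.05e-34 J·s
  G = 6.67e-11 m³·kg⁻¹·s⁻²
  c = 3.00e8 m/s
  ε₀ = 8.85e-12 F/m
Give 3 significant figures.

atomic unit of pressure: P_au = E_h/a₀³ = m_e⁴e¹⁰/((4πε₀)⁵ℏ⁸) = 3.01e13 Pa
Planck pressure: p_P = c⁷/(ℏG²) = 4.68e113 Pa
0.111 × 3.01e13 / 4.68e113 = 7.14e-102

7.14e-102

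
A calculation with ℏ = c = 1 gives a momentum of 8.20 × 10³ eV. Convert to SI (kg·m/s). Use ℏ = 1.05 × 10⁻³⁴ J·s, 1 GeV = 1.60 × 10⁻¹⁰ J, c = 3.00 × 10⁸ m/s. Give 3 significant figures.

Momentum is [E]/c; divide by c.
1 GeV → 1/c × (1 GeV in J) = 5.33 × 10⁻¹⁹ kg·m/s.
Convert the energy scale: 8.20 × 10³ eV = 8.20 × 10⁻⁶ GeV.
Result: 8.20 × 10⁻⁶ × 5.33 × 10⁻¹⁹ = 4.37 × 10⁻²⁴ kg·m/s.

4.37 × 10⁻²⁴ kg·m/s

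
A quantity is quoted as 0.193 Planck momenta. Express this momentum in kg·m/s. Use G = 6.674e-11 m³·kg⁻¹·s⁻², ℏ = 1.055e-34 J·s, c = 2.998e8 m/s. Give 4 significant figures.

One Planck momentum: p_P = √(ℏc³/G) = 6.527 kg·m/s.
0.193 × 6.527 kg·m/s = 1.260 kg·m/s

1.260 kg·m/s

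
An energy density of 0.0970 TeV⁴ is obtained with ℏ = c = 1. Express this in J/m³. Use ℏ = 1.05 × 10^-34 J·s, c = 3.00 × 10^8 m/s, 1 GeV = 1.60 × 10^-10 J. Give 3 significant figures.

[E]/[L]³ = [E]⁴/(ℏc)³; restore (ℏc)⁻³.
1 GeV⁴ → 1/(ℏc)³ × (1 GeV in J)⁴ = 2.10 × 10^37 J/m³.
Convert the energy scale: 0.0970 TeV⁴ = 9.70 × 10^10 GeV⁴.
Result: 9.70 × 10^10 × 2.10 × 10^37 = 2.03 × 10^48 J/m³.

2.03 × 10^48 J/m³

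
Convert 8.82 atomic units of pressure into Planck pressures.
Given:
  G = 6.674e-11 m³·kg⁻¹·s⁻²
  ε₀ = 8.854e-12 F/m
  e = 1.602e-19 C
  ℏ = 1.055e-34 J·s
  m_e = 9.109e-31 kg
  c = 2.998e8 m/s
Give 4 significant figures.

atomic unit of pressure: P_au = E_h/a₀³ = m_e⁴e¹⁰/((4πε₀)⁵ℏ⁸) = 2.929e13 Pa
Planck pressure: p_P = c⁷/(ℏG²) = 4.632e113 Pa
8.82 × 2.929e13 / 4.632e113 = 5.577e-100

5.577e-100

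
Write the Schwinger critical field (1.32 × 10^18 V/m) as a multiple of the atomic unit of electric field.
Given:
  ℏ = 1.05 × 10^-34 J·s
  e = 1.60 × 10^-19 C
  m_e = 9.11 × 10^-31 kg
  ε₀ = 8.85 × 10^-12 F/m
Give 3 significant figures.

2.54 × 10^6

atomic unit of electric field: E_au = E_h/(e a₀) = m_e²e⁵/((4πε₀)³ℏ⁴) = 5.20 × 10^11 V/m.
1.32 × 10^18 / 5.20 × 10^11 = 2.54 × 10^6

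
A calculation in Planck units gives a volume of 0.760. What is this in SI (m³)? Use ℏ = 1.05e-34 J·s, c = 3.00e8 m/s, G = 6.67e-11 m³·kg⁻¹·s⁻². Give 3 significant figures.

3.17e-105 m³

One Planck volume: V_P = (ℏG/c³)^(3/2) = 4.18e-105 m³.
0.760 × 4.18e-105 m³ = 3.17e-105 m³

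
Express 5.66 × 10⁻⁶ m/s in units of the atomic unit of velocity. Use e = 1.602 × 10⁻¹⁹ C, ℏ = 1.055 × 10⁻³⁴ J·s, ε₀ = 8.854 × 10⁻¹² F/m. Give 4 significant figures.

2.589 × 10⁻¹²

atomic unit of velocity: v_au = e²/(4πε₀ℏ) = 2.186 × 10⁶ m/s.
5.66 × 10⁻⁶ / 2.186 × 10⁶ = 2.589 × 10⁻¹²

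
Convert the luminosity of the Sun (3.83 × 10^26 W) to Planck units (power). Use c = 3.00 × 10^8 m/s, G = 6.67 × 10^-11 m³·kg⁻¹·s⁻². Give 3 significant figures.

Planck power: P_P = c⁵/G = 3.64 × 10^52 W.
3.83 × 10^26 / 3.64 × 10^52 = 1.05 × 10^-26

1.05 × 10^-26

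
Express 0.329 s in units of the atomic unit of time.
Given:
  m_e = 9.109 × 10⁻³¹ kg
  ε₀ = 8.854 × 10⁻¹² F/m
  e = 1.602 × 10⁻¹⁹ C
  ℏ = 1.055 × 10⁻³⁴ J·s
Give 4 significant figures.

1.358 × 10¹⁶

atomic unit of time: τ_au = (4πε₀)²ℏ³/(m_e e⁴) = 2.423 × 10⁻¹⁷ s.
0.329 / 2.423 × 10⁻¹⁷ = 1.358 × 10¹⁶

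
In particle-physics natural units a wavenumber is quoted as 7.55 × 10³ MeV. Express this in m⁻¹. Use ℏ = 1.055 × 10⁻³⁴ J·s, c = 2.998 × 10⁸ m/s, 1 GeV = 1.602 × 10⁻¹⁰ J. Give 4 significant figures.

3.824 × 10¹⁶ m⁻¹

Inverse length is [E]/(ℏc).
1 GeV → 1/(ℏc) × (1 GeV in J) = 5.065 × 10¹⁵ m⁻¹.
Convert the energy scale: 7.55 × 10³ MeV = 7.55 GeV.
Result: 7.55 × 5.065 × 10¹⁵ = 3.824 × 10¹⁶ m⁻¹.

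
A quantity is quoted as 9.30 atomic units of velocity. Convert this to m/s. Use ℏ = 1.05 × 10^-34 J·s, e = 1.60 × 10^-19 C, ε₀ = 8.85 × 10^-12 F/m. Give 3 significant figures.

One atomic unit of velocity: v_au = e²/(4πε₀ℏ) = 2.19 × 10^6 m/s.
9.30 × 2.19 × 10^6 m/s = 2.04 × 10^7 m/s

2.04 × 10^7 m/s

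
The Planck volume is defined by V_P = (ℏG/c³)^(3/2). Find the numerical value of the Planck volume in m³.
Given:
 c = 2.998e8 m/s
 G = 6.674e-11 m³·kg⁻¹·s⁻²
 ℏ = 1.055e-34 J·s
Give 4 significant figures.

V_P = (ℏG/c³)^(3/2)
  = √(1.784e-209)
  = 4.224e-105 m³

4.224e-105 m³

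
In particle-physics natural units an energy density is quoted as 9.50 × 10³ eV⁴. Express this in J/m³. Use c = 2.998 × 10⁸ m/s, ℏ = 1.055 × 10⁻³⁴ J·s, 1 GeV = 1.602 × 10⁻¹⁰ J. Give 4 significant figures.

[E]/[L]³ = [E]⁴/(ℏc)³; restore (ℏc)⁻³.
1 GeV⁴ → 1/(ℏc)³ × (1 GeV in J)⁴ = 2.082 × 10³⁷ J/m³.
Convert the energy scale: 9.50 × 10³ eV⁴ = 9.50 × 10⁻³³ GeV⁴.
Result: 9.50 × 10⁻³³ × 2.082 × 10³⁷ = 1.978 × 10⁵ J/m³.

1.978 × 10⁵ J/m³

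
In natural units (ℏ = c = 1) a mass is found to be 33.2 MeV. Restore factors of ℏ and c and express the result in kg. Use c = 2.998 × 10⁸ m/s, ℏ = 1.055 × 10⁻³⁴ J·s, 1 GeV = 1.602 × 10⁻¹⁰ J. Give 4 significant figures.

5.917 × 10⁻²⁹ kg

Mass is [E]/c²; divide by c².
1 GeV → 1/c² × (1 GeV in J) = 1.782 × 10⁻²⁷ kg.
Convert the energy scale: 33.2 MeV = 0.0332 GeV.
Result: 0.0332 × 1.782 × 10⁻²⁷ = 5.917 × 10⁻²⁹ kg.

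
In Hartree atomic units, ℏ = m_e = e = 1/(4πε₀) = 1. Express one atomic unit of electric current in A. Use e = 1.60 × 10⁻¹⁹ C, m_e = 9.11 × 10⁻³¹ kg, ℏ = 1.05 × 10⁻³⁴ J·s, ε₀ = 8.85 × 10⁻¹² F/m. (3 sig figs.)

From ℏ = m_e = e = 1/(4πε₀) = 1 the current scale is I_au = e E_h/ℏ = m_e e⁵/((4πε₀)²ℏ³).
E_h = 4.38 × 10⁻¹⁸ J
e·E_h/ℏ = 6.67 × 10⁻³ A

6.67 × 10⁻³ A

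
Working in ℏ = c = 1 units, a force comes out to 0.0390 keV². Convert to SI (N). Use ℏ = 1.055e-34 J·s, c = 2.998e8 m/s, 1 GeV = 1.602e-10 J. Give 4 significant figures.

3.165e-8 N

Force is [E]/[L] = [E]²/(ℏc); restore (ℏc)⁻¹.
1 GeV² → 1/(ℏc) × (1 GeV in J)² = 8.114e5 N.
Convert the energy scale: 0.0390 keV² = 3.90e-14 GeV².
Result: 3.90e-14 × 8.114e5 = 3.165e-8 N.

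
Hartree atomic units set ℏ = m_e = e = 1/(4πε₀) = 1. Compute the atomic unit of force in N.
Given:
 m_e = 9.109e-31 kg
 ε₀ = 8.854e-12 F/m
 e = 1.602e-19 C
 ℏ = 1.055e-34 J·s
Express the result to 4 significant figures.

Dimensional analysis gives F_au = E_h/a₀ = m_e²e⁶/((4πε₀)³ℏ⁴).
E_h = 4.354e-18 J
a₀ = 5.297e-11 m
E_h/a₀ = 8.220e-8 N

8.220e-8 N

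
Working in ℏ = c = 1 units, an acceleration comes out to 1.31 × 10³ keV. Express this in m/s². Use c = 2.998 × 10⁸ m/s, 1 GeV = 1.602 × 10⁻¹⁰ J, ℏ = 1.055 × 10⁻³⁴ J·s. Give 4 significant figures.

5.964 × 10²⁹ m/s²

Acceleration is [L]/[T]² = c·[E]/ℏ.
1 GeV → c/ℏ × (1 GeV in J) = 4.552 × 10³² m/s².
Convert the energy scale: 1.31 × 10³ keV = 1.31 × 10⁻³ GeV.
Result: 1.31 × 10⁻³ × 4.552 × 10³² = 5.964 × 10²⁹ m/s².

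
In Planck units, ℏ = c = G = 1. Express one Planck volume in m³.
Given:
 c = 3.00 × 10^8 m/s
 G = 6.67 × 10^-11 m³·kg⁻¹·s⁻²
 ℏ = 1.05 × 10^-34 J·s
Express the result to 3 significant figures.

Dimensional analysis gives V_P = (ℏG/c³)^(3/2).
  = √(1.75 × 10^-209)
  = 4.18 × 10^-105 m³

4.18 × 10^-105 m³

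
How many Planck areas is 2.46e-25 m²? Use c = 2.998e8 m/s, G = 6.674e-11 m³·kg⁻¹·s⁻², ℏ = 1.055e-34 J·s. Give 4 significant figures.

Planck area: A_P = ℏG/c³ = 2.613e-70 m².
2.46e-25 / 2.613e-70 = 9.414e44

9.414e44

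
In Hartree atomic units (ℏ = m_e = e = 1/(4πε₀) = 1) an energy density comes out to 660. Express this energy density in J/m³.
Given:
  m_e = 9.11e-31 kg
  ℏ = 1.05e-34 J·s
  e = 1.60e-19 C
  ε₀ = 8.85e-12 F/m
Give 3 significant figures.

1.99e16 J/m³

One atomic unit of energy density: u_au = E_h/a₀³ = m_e⁴e¹⁰/((4πε₀)⁵ℏ⁸) = 3.01e13 J/m³.
660 × 3.01e13 J/m³ = 1.99e16 J/m³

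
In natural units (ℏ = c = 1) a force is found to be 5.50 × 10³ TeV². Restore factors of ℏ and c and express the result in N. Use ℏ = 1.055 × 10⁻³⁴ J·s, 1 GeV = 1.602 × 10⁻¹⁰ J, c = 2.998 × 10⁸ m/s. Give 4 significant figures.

4.463 × 10¹⁵ N

Force is [E]/[L] = [E]²/(ℏc); restore (ℏc)⁻¹.
1 GeV² → 1/(ℏc) × (1 GeV in J)² = 8.114 × 10⁵ N.
Convert the energy scale: 5.50 × 10³ TeV² = 5.50 × 10⁹ GeV².
Result: 5.50 × 10⁹ × 8.114 × 10⁵ = 4.463 × 10¹⁵ N.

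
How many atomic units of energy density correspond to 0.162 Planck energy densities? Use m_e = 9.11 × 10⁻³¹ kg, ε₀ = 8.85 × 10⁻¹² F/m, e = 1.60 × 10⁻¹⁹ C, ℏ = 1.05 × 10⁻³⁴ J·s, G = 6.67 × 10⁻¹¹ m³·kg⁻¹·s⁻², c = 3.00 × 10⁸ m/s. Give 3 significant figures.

2.52 × 10⁹⁹

Planck energy density: u_P = c⁷/(ℏG²) = 4.68 × 10¹¹³ J/m³
atomic unit of energy density: u_au = E_h/a₀³ = m_e⁴e¹⁰/((4πε₀)⁵ℏ⁸) = 3.01 × 10¹³ J/m³
0.162 × 4.68 × 10¹¹³ / 3.01 × 10¹³ = 2.52 × 10⁹⁹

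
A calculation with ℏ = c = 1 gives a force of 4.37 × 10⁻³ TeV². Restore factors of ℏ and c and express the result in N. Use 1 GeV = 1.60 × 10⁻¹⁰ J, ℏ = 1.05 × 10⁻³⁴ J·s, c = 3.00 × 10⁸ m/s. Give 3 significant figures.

Force is [E]/[L] = [E]²/(ℏc); restore (ℏc)⁻¹.
1 GeV² → 1/(ℏc) × (1 GeV in J)² = 8.13 × 10⁵ N.
Convert the energy scale: 4.37 × 10⁻³ TeV² = 4.37 × 10³ GeV².
Result: 4.37 × 10³ × 8.13 × 10⁵ = 3.55 × 10⁹ N.

3.55 × 10⁹ N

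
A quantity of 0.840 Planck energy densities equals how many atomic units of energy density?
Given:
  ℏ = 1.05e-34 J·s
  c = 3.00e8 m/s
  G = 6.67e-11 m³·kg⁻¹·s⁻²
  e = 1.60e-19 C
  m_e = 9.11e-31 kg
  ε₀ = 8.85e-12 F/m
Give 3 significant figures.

1.31e100

Planck energy density: u_P = c⁷/(ℏG²) = 4.68e113 J/m³
atomic unit of energy density: u_au = E_h/a₀³ = m_e⁴e¹⁰/((4πε₀)⁵ℏ⁸) = 3.01e13 J/m³
0.840 × 4.68e113 / 3.01e13 = 1.31e100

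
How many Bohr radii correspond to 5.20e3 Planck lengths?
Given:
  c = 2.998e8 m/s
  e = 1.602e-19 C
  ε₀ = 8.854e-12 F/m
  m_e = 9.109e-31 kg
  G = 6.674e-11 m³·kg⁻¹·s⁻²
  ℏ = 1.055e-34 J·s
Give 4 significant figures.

Planck length: ℓ_P = √(ℏG/c³) = 1.616e-35 m
Bohr radius: a₀ = 4πε₀ℏ²/(m_e e²) = 5.297e-11 m
5.20e3 × 1.616e-35 / 5.297e-11 = 1.587e-21

1.587e-21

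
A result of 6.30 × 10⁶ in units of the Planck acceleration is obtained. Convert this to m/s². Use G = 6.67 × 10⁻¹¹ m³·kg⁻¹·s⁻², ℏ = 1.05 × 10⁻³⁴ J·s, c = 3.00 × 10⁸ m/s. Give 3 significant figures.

3.52 × 10⁵⁸ m/s²

One Planck acceleration: a_P = √(c⁷/(ℏG)) = 5.59 × 10⁵¹ m/s².
6.30 × 10⁶ × 5.59 × 10⁵¹ m/s² = 3.52 × 10⁵⁸ m/s²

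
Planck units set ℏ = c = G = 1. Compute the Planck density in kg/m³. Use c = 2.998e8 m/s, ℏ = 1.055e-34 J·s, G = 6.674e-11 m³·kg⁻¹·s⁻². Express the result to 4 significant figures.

5.154e96 kg/m³

From ℏ = c = G = 1 the density scale is ρ_P = c⁵/(ℏG²).
  = 2.422e42 / 4.699e-55
  = 5.154e96 kg/m³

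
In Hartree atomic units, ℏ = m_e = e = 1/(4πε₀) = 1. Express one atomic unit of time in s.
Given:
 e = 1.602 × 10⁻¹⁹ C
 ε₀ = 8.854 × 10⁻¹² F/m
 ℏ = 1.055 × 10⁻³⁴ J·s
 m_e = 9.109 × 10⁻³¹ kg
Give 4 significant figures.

2.423 × 10⁻¹⁷ s

The unique combination of the constants set to 1 with dimensions of time is τ_au = (4πε₀)²ℏ³/(m_e e⁴).
E_h = 4.354 × 10⁻¹⁸ J
ℏ/E_h = 2.423 × 10⁻¹⁷ s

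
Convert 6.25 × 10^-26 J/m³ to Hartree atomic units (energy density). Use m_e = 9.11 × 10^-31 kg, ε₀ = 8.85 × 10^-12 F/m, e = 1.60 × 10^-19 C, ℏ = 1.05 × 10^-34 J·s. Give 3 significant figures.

atomic unit of energy density: u_au = E_h/a₀³ = m_e⁴e¹⁰/((4πε₀)⁵ℏ⁸) = 3.01 × 10^13 J/m³.
6.25 × 10^-26 / 3.01 × 10^13 = 2.07 × 10^-39

2.07 × 10^-39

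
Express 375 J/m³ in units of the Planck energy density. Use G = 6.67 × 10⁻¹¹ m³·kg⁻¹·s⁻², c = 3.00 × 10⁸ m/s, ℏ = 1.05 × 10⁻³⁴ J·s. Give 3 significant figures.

8.01 × 10⁻¹¹²

Planck energy density: u_P = c⁷/(ℏG²) = 4.68 × 10¹¹³ J/m³.
375 / 4.68 × 10¹¹³ = 8.01 × 10⁻¹¹²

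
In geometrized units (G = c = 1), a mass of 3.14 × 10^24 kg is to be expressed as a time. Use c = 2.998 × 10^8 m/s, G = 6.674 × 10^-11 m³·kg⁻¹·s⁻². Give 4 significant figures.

Mass → time via G/c³.
3.14 × 10^24 kg × (G/c³) = 7.777 × 10^-12 s

7.777 × 10^-12 s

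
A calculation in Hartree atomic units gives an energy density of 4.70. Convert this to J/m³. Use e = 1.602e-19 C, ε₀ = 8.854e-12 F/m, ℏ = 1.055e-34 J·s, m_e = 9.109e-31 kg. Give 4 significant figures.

1.377e14 J/m³

One atomic unit of energy density: u_au = E_h/a₀³ = m_e⁴e¹⁰/((4πε₀)⁵ℏ⁸) = 2.929e13 J/m³.
4.70 × 2.929e13 J/m³ = 1.377e14 J/m³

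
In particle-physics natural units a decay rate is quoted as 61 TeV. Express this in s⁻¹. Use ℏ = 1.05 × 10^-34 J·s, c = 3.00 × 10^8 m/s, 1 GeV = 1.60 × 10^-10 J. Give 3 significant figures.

A rate is [E]/ℏ; divide by ℏ.
1 GeV → 1/ℏ × (1 GeV in J) = 1.52 × 10^24 s⁻¹.
Convert the energy scale: 61 TeV = 6.10 × 10^4 GeV.
Result: 6.10 × 10^4 × 1.52 × 10^24 = 9.30 × 10^28 s⁻¹.

9.30 × 10^28 s⁻¹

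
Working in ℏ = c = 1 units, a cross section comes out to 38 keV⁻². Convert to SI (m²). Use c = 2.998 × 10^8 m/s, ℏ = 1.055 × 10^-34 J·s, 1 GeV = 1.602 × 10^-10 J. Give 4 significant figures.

Area is [L]² = [E]⁻²·(ℏc)²; restore (ℏc)².
1 GeV⁻² → (ℏc)² × (1 GeV in J)⁻² = 3.898 × 10^-32 m².
Convert the energy scale: 38 keV⁻² = 3.80 × 10^13 GeV⁻².
Result: 3.80 × 10^13 × 3.898 × 10^-32 = 1.481 × 10^-18 m².

1.481 × 10^-18 m²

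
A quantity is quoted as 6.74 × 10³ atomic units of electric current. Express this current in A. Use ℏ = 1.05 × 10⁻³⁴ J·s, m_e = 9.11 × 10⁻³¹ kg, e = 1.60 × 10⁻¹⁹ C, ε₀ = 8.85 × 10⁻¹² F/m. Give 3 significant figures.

45 A

One atomic unit of electric current: I_au = e E_h/ℏ = m_e e⁵/((4πε₀)²ℏ³) = 6.67 × 10⁻³ A.
6.74 × 10³ × 6.67 × 10⁻³ A = 45 A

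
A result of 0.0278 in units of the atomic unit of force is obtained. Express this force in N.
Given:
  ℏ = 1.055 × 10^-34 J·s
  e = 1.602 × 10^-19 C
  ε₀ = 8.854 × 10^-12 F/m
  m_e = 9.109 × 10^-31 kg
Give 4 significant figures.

2.285 × 10^-9 N

One atomic unit of force: F_au = E_h/a₀ = m_e²e⁶/((4πε₀)³ℏ⁴) = 8.220 × 10^-8 N.
0.0278 × 8.220 × 10^-8 N = 2.285 × 10^-9 N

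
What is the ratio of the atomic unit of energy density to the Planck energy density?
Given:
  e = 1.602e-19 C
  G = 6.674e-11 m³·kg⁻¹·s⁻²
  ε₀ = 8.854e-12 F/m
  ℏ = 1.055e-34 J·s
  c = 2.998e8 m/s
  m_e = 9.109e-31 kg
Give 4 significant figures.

6.323e-101

atomic unit of energy density: u_au = E_h/a₀³ = m_e⁴e¹⁰/((4πε₀)⁵ℏ⁸) = 2.929e13 J/m³
Planck energy density: u_P = c⁷/(ℏG²) = 4.632e113 J/m³
ratio = 2.929e13 / 4.632e113 = 6.323e-101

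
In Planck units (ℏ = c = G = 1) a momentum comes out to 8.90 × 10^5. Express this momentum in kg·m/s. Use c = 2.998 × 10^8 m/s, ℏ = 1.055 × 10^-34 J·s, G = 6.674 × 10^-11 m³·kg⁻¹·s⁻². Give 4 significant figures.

One Planck momentum: p_P = √(ℏc³/G) = 6.527 kg·m/s.
8.90 × 10^5 × 6.527 kg·m/s = 5.809 × 10^6 kg·m/s

5.809 × 10^6 kg·m/s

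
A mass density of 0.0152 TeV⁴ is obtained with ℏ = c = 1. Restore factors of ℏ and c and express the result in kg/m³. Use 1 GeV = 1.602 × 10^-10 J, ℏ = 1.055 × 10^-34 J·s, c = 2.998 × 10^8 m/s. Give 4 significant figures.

3.520 × 10^30 kg/m³

Mass density is [E]/(c²[L]³) = [E]⁴/(ℏ³c⁵).
1 GeV⁴ → 1/(ℏ³c⁵) × (1 GeV in J)⁴ = 2.316 × 10^20 kg/m³.
Convert the energy scale: 0.0152 TeV⁴ = 1.52 × 10^10 GeV⁴.
Result: 1.52 × 10^10 × 2.316 × 10^20 = 3.520 × 10^30 kg/m³.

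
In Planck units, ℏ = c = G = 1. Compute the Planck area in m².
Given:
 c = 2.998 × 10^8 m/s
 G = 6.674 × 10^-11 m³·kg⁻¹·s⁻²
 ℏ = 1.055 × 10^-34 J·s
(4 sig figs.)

2.613 × 10^-70 m²

The unique combination of the constants set to 1 with dimensions of area is A_P = ℏG/c³.
  = 7.041 × 10^-45 / 2.695 × 10^25
  = 2.613 × 10^-70 m²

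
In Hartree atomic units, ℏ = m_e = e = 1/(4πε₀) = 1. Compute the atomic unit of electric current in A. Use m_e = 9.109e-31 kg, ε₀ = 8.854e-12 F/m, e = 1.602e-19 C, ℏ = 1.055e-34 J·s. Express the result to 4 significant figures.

The unique combination of the constants set to 1 with dimensions of current is I_au = e E_h/ℏ = m_e e⁵/((4πε₀)²ℏ³).
E_h = 4.354e-18 J
e·E_h/ℏ = 6.612e-3 A

6.612e-3 A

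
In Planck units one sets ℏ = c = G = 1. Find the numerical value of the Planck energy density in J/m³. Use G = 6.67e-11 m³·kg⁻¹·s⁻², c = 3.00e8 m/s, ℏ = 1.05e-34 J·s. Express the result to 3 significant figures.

u_P = c⁷/(ℏG²)
  = 2.19e59 / 4.67e-55
  = 4.68e113 J/m³

4.68e113 J/m³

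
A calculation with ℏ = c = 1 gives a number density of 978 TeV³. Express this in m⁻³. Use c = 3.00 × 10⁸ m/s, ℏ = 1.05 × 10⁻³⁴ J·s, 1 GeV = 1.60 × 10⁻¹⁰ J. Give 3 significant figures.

Number density is [L]⁻³ = [E]³/(ℏc)³.
1 GeV³ → 1/(ℏc)³ × (1 GeV in J)³ = 1.31 × 10⁴⁷ m⁻³.
Convert the energy scale: 978 TeV³ = 9.78 × 10¹¹ GeV³.
Result: 9.78 × 10¹¹ × 1.31 × 10⁴⁷ = 1.28 × 10⁵⁹ m⁻³.

1.28 × 10⁵⁹ m⁻³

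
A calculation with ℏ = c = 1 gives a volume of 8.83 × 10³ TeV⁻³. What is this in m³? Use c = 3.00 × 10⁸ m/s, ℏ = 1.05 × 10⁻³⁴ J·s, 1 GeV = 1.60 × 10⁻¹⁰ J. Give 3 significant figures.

Volume is [L]³ = [E]⁻³·(ℏc)³.
1 GeV⁻³ → (ℏc)³ × (1 GeV in J)⁻³ = 7.63 × 10⁻⁴⁸ m³.
Convert the energy scale: 8.83 × 10³ TeV⁻³ = 8.83 × 10⁻⁶ GeV⁻³.
Result: 8.83 × 10⁻⁶ × 7.63 × 10⁻⁴⁸ = 6.74 × 10⁻⁵³ m³.

6.74 × 10⁻⁵³ m³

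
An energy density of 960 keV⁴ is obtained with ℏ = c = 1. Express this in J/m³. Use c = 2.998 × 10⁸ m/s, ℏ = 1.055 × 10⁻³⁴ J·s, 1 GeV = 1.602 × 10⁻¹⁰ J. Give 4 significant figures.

[E]/[L]³ = [E]⁴/(ℏc)³; restore (ℏc)⁻³.
1 GeV⁴ → 1/(ℏc)³ × (1 GeV in J)⁴ = 2.082 × 10³⁷ J/m³.
Convert the energy scale: 960 keV⁴ = 9.60 × 10⁻²² GeV⁴.
Result: 9.60 × 10⁻²² × 2.082 × 10³⁷ = 1.998 × 10¹⁶ J/m³.

1.998 × 10¹⁶ J/m³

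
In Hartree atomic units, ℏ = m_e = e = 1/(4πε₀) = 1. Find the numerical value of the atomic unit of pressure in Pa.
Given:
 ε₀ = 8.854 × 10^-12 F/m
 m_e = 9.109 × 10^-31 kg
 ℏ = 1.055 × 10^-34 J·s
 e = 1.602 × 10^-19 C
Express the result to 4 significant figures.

The unique combination of the constants set to 1 with dimensions of pressure is P_au = E_h/a₀³ = m_e⁴e¹⁰/((4πε₀)⁵ℏ⁸).
E_h = 4.354 × 10^-18 J
a₀ = 5.297 × 10^-11 m
E_h/a₀³ = 2.929 × 10^13 Pa

2.929 × 10^13 Pa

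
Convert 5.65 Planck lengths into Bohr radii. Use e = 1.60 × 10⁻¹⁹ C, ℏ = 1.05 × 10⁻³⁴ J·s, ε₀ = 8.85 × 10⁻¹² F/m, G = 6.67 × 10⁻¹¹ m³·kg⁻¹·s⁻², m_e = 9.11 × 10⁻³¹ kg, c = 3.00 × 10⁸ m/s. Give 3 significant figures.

Planck length: ℓ_P = √(ℏG/c³) = 1.61 × 10⁻³⁵ m
Bohr radius: a₀ = 4πε₀ℏ²/(m_e e²) = 5.26 × 10⁻¹¹ m
5.65 × 1.61 × 10⁻³⁵ / 5.26 × 10⁻¹¹ = 1.73 × 10⁻²⁴

1.73 × 10⁻²⁴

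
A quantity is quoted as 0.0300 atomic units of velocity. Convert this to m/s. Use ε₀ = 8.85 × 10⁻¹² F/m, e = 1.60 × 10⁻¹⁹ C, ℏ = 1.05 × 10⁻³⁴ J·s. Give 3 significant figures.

6.58 × 10⁴ m/s

One atomic unit of velocity: v_au = e²/(4πε₀ℏ) = 2.19 × 10⁶ m/s.
0.0300 × 2.19 × 10⁶ m/s = 6.58 × 10⁴ m/s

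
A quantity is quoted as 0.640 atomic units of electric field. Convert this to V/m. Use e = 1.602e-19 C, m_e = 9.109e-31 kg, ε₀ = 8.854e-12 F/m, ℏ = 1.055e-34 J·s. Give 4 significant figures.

3.284e11 V/m

One atomic unit of electric field: E_au = E_h/(e a₀) = m_e²e⁵/((4πε₀)³ℏ⁴) = 5.131e11 V/m.
0.640 × 5.131e11 V/m = 3.284e11 V/m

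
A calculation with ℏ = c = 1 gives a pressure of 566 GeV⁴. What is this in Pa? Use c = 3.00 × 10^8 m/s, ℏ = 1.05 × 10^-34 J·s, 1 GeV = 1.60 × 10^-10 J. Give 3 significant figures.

1.19 × 10^40 Pa

Pressure is [E]/[L]³ = [E]⁴/(ℏc)³.
1 GeV⁴ → 1/(ℏc)³ × (1 GeV in J)⁴ = 2.10 × 10^37 Pa.
Result: 566 × 2.10 × 10^37 = 1.19 × 10^40 Pa.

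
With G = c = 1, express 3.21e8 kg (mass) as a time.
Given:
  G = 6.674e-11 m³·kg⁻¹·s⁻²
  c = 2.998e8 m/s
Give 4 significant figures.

7.951e-28 s

Mass → time via G/c³.
3.21e8 kg × (G/c³) = 7.951e-28 s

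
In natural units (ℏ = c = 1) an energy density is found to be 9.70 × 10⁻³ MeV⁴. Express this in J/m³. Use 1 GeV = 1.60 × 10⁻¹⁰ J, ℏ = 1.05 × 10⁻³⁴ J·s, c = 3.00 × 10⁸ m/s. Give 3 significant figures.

[E]/[L]³ = [E]⁴/(ℏc)³; restore (ℏc)⁻³.
1 GeV⁴ → 1/(ℏc)³ × (1 GeV in J)⁴ = 2.10 × 10³⁷ J/m³.
Convert the energy scale: 9.70 × 10⁻³ MeV⁴ = 9.70 × 10⁻¹⁵ GeV⁴.
Result: 9.70 × 10⁻¹⁵ × 2.10 × 10³⁷ = 2.03 × 10²³ J/m³.

2.03 × 10²³ J/m³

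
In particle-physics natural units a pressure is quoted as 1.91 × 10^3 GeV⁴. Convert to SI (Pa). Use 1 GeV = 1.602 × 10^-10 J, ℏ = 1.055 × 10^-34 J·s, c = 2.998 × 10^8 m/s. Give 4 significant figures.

3.976 × 10^40 Pa

Pressure is [E]/[L]³ = [E]⁴/(ℏc)³.
1 GeV⁴ → 1/(ℏc)³ × (1 GeV in J)⁴ = 2.082 × 10^37 Pa.
Result: 1.91 × 10^3 × 2.082 × 10^37 = 3.976 × 10^40 Pa.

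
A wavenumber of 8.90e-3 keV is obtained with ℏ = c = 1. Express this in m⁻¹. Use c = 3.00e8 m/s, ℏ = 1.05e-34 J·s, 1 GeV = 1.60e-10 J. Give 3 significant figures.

4.52e7 m⁻¹

Inverse length is [E]/(ℏc).
1 GeV → 1/(ℏc) × (1 GeV in J) = 5.08e15 m⁻¹.
Convert the energy scale: 8.90e-3 keV = 8.90e-9 GeV.
Result: 8.90e-9 × 5.08e15 = 4.52e7 m⁻¹.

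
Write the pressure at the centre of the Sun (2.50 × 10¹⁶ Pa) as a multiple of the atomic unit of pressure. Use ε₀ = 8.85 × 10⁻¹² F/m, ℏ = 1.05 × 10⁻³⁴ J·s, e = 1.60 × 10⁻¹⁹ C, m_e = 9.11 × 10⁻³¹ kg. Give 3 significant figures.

830

atomic unit of pressure: P_au = E_h/a₀³ = m_e⁴e¹⁰/((4πε₀)⁵ℏ⁸) = 3.01 × 10¹³ Pa.
2.50 × 10¹⁶ / 3.01 × 10¹³ = 830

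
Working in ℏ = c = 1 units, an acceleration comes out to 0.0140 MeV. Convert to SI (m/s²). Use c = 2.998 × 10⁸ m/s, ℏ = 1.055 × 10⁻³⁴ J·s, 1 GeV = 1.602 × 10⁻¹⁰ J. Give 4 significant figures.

Acceleration is [L]/[T]² = c·[E]/ℏ.
1 GeV → c/ℏ × (1 GeV in J) = 4.552 × 10³² m/s².
Convert the energy scale: 0.0140 MeV = 1.40 × 10⁻⁵ GeV.
Result: 1.40 × 10⁻⁵ × 4.552 × 10³² = 6.373 × 10²⁷ m/s².

6.373 × 10²⁷ m/s²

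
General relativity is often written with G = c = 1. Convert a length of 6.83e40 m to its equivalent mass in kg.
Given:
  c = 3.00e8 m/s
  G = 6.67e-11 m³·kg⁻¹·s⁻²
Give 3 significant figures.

9.22e67 kg

Length → mass via c²/G.
6.83e40 m × (c²/G) = 9.22e67 kg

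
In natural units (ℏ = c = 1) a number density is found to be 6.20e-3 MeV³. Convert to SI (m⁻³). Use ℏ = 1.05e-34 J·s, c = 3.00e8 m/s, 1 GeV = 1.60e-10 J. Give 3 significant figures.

Number density is [L]⁻³ = [E]³/(ℏc)³.
1 GeV³ → 1/(ℏc)³ × (1 GeV in J)³ = 1.31e47 m⁻³.
Convert the energy scale: 6.20e-3 MeV³ = 6.20e-12 GeV³.
Result: 6.20e-12 × 1.31e47 = 8.12e35 m⁻³.

8.12e35 m⁻³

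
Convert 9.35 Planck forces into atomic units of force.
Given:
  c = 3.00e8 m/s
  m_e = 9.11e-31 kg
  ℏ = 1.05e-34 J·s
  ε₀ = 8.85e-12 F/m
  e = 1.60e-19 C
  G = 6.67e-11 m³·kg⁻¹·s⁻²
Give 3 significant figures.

Planck force: F_P = c⁴/G = 1.21e44 N
atomic unit of force: F_au = E_h/a₀ = m_e²e⁶/((4πε₀)³ℏ⁴) = 8.33e-8 N
9.35 × 1.21e44 / 8.33e-8 = 1.36e52

1.36e52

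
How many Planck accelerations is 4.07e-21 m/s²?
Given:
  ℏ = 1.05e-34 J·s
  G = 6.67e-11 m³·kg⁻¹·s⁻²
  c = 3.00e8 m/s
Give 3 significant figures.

Planck acceleration: a_P = √(c⁷/(ℏG)) = 5.59e51 m/s².
4.07e-21 / 5.59e51 = 7.28e-73

7.28e-73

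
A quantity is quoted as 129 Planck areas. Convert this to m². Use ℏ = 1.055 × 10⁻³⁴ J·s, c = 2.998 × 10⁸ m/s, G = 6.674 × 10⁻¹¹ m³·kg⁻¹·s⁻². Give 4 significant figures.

One Planck area: A_P = ℏG/c³ = 2.613 × 10⁻⁷⁰ m².
129 × 2.613 × 10⁻⁷⁰ m² = 3.371 × 10⁻⁶⁸ m²

3.371 × 10⁻⁶⁸ m²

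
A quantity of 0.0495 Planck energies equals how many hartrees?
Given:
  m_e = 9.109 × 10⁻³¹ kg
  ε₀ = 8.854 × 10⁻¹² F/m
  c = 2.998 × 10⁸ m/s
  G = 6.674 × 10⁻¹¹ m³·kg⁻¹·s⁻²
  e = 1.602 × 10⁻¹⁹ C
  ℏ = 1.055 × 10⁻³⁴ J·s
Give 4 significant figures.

Planck energy: E_P = √(ℏc⁵/G) = 1.957 × 10⁹ J
hartree: E_h = m_e e⁴/(4πε₀ℏ)² = 4.354 × 10⁻¹⁸ J
0.0495 × 1.957 × 10⁹ / 4.354 × 10⁻¹⁸ = 2.224 × 10²⁵

2.224 × 10²⁵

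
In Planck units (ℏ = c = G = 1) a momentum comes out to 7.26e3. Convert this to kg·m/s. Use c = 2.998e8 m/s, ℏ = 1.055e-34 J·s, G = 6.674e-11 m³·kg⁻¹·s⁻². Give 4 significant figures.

4.738e4 kg·m/s

One Planck momentum: p_P = √(ℏc³/G) = 6.527 kg·m/s.
7.26e3 × 6.527 kg·m/s = 4.738e4 kg·m/s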